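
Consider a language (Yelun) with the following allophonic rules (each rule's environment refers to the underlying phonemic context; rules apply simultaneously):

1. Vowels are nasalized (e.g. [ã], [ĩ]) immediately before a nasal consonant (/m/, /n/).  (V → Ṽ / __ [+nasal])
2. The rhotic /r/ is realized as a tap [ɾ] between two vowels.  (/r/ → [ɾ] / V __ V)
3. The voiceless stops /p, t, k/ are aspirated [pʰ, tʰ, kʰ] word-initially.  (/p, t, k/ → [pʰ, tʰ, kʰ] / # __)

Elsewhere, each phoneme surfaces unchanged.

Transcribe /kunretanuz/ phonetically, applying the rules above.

/k/ meets the environment for rule 3 (word-initially) → [kʰ].
Rule 1 applies to /u/ (between /k/ and /n/: before a nasal consonant) → [ũ].
/r/ — between /n/ and /e/; rule 2 does not apply here → [r].
/e/ (between /r/ and /t/) fails the environment for rule 1, so it stays [e].
/t/ (between /e/ and /a/) is in the target of rule 3 but the environment (word-initially) is not met → [t].
/a/ — between /t/ and /n/, before a nasal consonant — surfaces as [ã] (rule 1).
/u/ — between /n/ and /z/; rule 1 does not apply here → [u].

[kʰũnretãnuz]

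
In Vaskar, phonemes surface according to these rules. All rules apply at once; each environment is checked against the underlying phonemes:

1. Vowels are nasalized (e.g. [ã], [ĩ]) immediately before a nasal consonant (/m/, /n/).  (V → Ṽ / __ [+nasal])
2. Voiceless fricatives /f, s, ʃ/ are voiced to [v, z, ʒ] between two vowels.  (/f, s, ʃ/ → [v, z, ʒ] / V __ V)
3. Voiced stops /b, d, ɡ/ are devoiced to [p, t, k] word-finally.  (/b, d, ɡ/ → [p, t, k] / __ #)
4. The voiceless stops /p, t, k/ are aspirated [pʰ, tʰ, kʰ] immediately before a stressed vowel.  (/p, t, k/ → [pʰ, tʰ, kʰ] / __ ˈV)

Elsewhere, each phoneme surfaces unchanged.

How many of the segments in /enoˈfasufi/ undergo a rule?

Segments that undergo a rule: /e/ → [ẽ] (rule 1); /f/ → [v] (rule 2); /s/ → [z] (rule 2); /f/ → [v] (rule 2).
All other segments surface unchanged.

4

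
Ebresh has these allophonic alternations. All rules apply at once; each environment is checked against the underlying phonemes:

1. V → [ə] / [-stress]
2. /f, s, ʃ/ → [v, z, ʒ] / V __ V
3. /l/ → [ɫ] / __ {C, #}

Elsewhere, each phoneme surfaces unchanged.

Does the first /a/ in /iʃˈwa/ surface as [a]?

Yes

/a/ — word-final; rule 1 does not apply here → [a].
The actual realization is [a], which matches [a].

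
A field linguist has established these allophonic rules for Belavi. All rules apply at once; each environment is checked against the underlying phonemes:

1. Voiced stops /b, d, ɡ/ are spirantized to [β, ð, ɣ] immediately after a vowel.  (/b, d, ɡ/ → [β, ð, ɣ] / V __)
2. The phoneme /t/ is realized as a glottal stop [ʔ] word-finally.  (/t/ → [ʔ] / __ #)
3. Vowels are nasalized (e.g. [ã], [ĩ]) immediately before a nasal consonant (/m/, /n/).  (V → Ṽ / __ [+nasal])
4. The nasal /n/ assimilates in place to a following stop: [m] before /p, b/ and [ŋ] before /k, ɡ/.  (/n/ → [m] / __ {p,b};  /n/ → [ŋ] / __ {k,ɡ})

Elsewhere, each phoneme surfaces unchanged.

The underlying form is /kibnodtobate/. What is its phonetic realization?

[kiβnoðtoβate]

/i/ (between /k/ and /b/) is in the target of rule 3 but the environment (before a nasal consonant) is not met → [i].
/b/ meets the environment for rule 1 (immediately after a vowel) → [β].
/n/ (between /b/ and /o/) is in the target of rule 4 but the environment (before a labial or velar stop) is not met → [n].
/o/ (between /n/ and /d/) is in the target of rule 3 but the environment (before a nasal consonant) is not met → [o].
/d/ (between /o/ and /t/): immediately after a vowel, so rule 1 applies → [ð].
/t/ — between /d/ and /o/; rule 2 does not apply here → [t].
/o/ (between /t/ and /b/): rule 3 targets it, but not before a nasal consonant → unchanged [o].
/b/ (between /o/ and /a/): immediately after a vowel, so rule 1 applies → [β].
/a/ (between /b/ and /t/) fails the environment for rule 3, so it stays [a].
/t/ — between /a/ and /e/; rule 2 does not apply here → [t].
/e/ — word-final; rule 3 does not apply here → [e].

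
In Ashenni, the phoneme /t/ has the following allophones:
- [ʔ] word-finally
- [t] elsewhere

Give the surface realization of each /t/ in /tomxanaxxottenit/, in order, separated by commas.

Occurrence 1 (position 1): no conditioning environment matches → elsewhere allophone [t].
Occurrence 2 (position 11): no conditioning environment matches → elsewhere allophone [t].
Occurrence 3 (position 12): no conditioning environment matches → elsewhere allophone [t].
Occurrence 4 (position 16): word-finally → [ʔ].

[t], [t], [t], [ʔ]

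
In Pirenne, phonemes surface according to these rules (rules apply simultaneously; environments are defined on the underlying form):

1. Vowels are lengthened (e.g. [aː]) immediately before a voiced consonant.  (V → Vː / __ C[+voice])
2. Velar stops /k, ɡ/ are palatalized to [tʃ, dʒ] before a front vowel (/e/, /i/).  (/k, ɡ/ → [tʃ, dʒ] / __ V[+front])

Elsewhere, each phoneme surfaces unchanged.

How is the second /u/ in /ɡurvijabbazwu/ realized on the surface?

[u]

/u/ (word-final) fails the environment for rule 1, so it stays [u].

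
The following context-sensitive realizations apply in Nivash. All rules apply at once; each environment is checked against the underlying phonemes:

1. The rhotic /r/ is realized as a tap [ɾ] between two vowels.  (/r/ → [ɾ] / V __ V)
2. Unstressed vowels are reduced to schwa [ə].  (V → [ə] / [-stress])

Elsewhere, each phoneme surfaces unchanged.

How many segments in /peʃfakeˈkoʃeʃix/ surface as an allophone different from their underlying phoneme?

Segments that undergo a rule: /e/ → [ə] (rule 2); /a/ → [ə] (rule 2); /e/ → [ə] (rule 2); /e/ → [ə] (rule 2); /i/ → [ə] (rule 2).
All other segments surface unchanged.

5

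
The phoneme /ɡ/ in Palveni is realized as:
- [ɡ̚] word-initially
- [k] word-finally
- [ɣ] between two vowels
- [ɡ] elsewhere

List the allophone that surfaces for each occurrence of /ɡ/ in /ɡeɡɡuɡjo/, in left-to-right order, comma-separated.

Occurrence 1 (position 1): word-initially → [ɡ̚].
Occurrence 2 (position 3): no conditioning environment matches → elsewhere allophone [ɡ].
Occurrence 3 (position 4): no conditioning environment matches → elsewhere allophone [ɡ].
Occurrence 4 (position 6): no conditioning environment matches → elsewhere allophone [ɡ].

[ɡ̚], [ɡ], [ɡ], [ɡ]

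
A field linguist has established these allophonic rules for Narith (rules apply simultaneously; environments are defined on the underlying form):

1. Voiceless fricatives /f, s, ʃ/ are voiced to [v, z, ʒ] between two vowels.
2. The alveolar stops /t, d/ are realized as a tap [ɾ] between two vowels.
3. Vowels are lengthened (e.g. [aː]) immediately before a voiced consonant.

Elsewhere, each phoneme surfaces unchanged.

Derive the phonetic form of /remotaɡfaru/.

[reːmoɾaːɡfaːru]

/r/ — not in any rule's target class → [r].
/e/ (between /r/ and /m/) occurs before a voiced consonant → [eː] by rule 3.
/m/ (between /e/ and /o/) is unaffected → [m].
/o/ (between /m/ and /t/) fails the environment for rule 3, so it stays [o].
/t/ (between /o/ and /a/): between two vowels, so rule 2 applies → [ɾ].
/a/ (between /t/ and /ɡ/): before a voiced consonant, so rule 3 applies → [aː].
/ɡ/ (between /a/ and /f/): no rule targets it → [ɡ].
/f/ (between /ɡ/ and /a/) fails the environment for rule 1, so it stays [f].
Rule 3 applies to /a/ (between /f/ and /r/: before a voiced consonant) → [aː].
/r/ — not in any rule's target class → [r].
/u/ (word-final): rule 3 targets it, but not before a voiced consonant → unchanged [u].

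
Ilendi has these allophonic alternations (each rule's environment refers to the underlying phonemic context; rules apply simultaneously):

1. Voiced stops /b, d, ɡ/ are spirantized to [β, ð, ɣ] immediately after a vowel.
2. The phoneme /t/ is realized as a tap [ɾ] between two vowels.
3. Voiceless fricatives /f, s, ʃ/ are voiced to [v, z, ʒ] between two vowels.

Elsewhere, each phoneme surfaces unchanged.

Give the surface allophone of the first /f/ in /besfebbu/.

/f/ (between /s/ and /e/) fails the environment for rule 3, so it stays [f].

[f]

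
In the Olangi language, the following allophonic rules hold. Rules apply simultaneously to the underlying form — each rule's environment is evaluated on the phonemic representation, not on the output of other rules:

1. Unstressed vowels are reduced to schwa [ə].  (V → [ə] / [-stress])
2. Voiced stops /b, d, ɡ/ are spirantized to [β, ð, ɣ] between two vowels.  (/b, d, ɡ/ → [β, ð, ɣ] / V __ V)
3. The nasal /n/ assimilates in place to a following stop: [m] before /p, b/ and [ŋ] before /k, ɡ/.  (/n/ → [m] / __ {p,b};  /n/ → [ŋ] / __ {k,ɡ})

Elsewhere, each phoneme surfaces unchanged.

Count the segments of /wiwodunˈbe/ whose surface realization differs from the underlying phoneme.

Segments that undergo a rule: /i/ → [ə] (rule 1); /o/ → [ə] (rule 1); /d/ → [ð] (rule 2); /u/ → [ə] (rule 1); /n/ → [m] (rule 3).
All other segments surface unchanged.

5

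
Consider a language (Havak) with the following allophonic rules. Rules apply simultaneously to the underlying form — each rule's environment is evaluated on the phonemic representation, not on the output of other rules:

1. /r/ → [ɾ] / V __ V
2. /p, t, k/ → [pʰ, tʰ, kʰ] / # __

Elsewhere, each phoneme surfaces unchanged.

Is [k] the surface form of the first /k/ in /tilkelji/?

Yes

/k/ (between /l/ and /e/): rule 2 targets it, but not word-initially → unchanged [k].
The actual realization is [k], which matches [k].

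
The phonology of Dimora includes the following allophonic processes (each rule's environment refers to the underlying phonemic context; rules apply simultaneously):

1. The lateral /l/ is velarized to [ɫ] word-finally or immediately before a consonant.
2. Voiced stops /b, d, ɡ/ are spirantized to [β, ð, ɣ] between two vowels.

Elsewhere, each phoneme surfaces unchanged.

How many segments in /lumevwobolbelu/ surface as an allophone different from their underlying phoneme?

2

Segments that undergo a rule: /b/ → [β] (rule 2); /l/ → [ɫ] (rule 1).
All other segments surface unchanged.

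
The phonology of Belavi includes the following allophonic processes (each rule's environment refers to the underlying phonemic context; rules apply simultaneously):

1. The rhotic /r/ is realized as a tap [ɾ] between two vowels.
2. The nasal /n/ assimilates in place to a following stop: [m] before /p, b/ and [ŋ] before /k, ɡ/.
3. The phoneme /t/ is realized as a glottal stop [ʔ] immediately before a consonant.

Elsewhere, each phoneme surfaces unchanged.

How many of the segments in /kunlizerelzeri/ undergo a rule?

2

Segments that undergo a rule: /r/ → [ɾ] (rule 1); /r/ → [ɾ] (rule 1).
All other segments surface unchanged.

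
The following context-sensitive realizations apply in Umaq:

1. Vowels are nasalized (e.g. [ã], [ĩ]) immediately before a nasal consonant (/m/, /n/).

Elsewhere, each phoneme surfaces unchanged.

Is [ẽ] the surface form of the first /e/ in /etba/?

No

/e/ (word-initial) fails the environment for rule 1, so it stays [e].
The actual realization is [e], not [ẽ].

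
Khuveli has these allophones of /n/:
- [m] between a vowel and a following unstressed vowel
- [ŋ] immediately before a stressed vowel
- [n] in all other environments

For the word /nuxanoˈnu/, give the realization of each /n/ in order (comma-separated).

Occurrence 1 (position 1): no conditioning environment matches → elsewhere allophone [n].
Occurrence 2 (position 5): between a vowel and a following unstressed vowel → [m].
Occurrence 3 (position 7): immediately before a stressed vowel → [ŋ].

[n], [m], [ŋ]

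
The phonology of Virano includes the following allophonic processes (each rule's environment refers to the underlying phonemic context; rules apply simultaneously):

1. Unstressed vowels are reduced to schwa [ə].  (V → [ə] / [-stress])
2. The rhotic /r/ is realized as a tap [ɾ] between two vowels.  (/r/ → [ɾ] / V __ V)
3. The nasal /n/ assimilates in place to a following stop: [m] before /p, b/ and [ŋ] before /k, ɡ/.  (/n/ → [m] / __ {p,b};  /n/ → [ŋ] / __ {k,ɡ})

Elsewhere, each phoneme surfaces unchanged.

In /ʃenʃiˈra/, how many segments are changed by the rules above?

Segments that undergo a rule: /e/ → [ə] (rule 1); /i/ → [ə] (rule 1); /r/ → [ɾ] (rule 2).
All other segments surface unchanged.

3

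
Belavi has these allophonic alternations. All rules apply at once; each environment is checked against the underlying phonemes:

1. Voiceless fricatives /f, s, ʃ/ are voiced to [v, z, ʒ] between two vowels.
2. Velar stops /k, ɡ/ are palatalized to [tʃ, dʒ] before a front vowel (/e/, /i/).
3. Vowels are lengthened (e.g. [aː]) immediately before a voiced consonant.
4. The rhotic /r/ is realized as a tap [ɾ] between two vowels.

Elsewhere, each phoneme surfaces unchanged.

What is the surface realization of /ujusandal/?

[uːjuzaːndaːl]

/u/ (word-initial) occurs before a voiced consonant → [uː] by rule 3.
/j/ (between /u/ and /u/): no rule targets it → [j].
/u/ — between /j/ and /s/; rule 3 does not apply here → [u].
/s/ (between /u/ and /a/) occurs between two vowels → [z] by rule 1.
/a/ meets the environment for rule 3 (before a voiced consonant) → [aː].
/n/ — not in any rule's target class → [n].
/d/ — not in any rule's target class → [d].
/a/ — between /d/ and /l/, before a voiced consonant — surfaces as [aː] (rule 3).
/l/ (word-final) is unaffected → [l].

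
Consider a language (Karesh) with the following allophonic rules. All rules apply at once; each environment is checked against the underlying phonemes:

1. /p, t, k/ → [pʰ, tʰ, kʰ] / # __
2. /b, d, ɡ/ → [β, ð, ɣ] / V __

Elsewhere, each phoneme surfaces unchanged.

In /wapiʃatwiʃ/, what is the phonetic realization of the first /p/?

/p/ (between /a/ and /i/) is in the target of rule 1 but the environment (word-initially) is not met → [p].

[p]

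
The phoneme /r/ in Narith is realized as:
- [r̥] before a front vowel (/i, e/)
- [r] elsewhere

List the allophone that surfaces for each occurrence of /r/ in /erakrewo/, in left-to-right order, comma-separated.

Occurrence 1 (position 2): no conditioning environment matches → elsewhere allophone [r].
Occurrence 2 (position 5): before a front vowel (/i, e/) → [r̥].

[r], [r̥]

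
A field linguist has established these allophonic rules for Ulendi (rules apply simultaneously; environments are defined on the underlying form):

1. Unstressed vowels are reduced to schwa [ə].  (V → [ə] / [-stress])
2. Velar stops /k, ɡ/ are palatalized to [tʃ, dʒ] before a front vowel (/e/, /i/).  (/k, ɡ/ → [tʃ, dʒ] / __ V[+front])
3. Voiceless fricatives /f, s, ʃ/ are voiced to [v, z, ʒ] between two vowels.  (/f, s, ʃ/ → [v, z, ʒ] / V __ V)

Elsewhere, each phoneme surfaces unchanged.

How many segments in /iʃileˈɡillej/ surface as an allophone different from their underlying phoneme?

Segments that undergo a rule: /i/ → [ə] (rule 1); /ʃ/ → [ʒ] (rule 3); /i/ → [ə] (rule 1); /e/ → [ə] (rule 1); /ɡ/ → [dʒ] (rule 2); /e/ → [ə] (rule 1).
All other segments surface unchanged.

6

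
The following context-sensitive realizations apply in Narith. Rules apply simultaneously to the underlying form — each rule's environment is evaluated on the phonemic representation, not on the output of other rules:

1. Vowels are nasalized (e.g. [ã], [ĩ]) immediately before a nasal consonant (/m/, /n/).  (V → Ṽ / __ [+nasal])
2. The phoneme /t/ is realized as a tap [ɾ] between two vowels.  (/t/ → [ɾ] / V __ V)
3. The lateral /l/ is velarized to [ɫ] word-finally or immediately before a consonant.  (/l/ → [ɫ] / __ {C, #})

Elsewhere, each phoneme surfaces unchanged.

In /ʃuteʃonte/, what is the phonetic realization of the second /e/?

/e/ (word-final) is in the target of rule 1 but the environment (before a nasal consonant) is not met → [e].

[e]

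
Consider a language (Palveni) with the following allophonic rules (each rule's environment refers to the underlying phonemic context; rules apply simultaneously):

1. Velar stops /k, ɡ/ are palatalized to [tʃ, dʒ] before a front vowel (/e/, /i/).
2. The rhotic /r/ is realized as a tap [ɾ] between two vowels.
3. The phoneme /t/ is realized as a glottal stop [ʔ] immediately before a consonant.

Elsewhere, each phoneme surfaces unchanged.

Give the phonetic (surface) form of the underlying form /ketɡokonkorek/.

[tʃeʔɡokonkoɾek]

/k/ (word-initial): before a front vowel, so rule 1 applies → [tʃ].
Rule 3 applies to /t/ (between /e/ and /ɡ/: immediately before a consonant) → [ʔ].
/ɡ/ — between /t/ and /o/; rule 1 does not apply here → [ɡ].
/k/ (between /o/ and /o/) is in the target of rule 1 but the environment (before a front vowel) is not met → [k].
/k/ — between /n/ and /o/; rule 1 does not apply here → [k].
/r/ — between /o/ and /e/, between two vowels — surfaces as [ɾ] (rule 2).
/k/ (word-final) is in the target of rule 1 but the environment (before a front vowel) is not met → [k].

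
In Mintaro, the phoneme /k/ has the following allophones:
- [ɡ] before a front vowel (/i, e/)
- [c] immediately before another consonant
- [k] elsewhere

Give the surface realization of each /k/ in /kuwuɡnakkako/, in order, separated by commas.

[k], [c], [k], [k]

Occurrence 1 (position 1): no conditioning environment matches → elsewhere allophone [k].
Occurrence 2 (position 8): immediately before another consonant → [c].
Occurrence 3 (position 9): no conditioning environment matches → elsewhere allophone [k].
Occurrence 4 (position 11): no conditioning environment matches → elsewhere allophone [k].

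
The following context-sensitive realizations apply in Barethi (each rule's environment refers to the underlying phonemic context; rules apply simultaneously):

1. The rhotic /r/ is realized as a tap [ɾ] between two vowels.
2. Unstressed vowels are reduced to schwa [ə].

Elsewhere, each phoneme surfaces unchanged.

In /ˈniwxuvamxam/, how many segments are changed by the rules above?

3

Segments that undergo a rule: /u/ → [ə] (rule 2); /a/ → [ə] (rule 2); /a/ → [ə] (rule 2).
All other segments surface unchanged.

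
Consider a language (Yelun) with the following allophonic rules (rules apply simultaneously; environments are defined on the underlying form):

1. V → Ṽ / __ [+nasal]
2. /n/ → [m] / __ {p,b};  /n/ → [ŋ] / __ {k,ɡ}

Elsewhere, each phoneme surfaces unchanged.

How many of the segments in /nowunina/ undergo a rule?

2

Segments that undergo a rule: /u/ → [ũ] (rule 1); /i/ → [ĩ] (rule 1).
All other segments surface unchanged.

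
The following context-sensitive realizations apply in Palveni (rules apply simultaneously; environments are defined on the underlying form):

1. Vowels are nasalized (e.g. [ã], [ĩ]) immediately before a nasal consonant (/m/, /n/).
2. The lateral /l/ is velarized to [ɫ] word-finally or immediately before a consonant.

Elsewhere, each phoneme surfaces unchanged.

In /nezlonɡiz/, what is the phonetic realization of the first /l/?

[l]

/l/ (between /z/ and /o/) fails the environment for rule 2, so it stays [l].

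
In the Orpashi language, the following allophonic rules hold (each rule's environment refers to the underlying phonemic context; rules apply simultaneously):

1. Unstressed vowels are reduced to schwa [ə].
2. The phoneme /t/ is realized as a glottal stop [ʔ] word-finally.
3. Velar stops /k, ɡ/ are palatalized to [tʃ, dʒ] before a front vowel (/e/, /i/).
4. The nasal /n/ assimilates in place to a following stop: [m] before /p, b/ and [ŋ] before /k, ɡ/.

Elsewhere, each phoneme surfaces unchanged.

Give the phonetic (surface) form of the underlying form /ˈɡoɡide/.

[ˈɡodʒədə]

/ɡ/ (word-initial): rule 3 targets it, but not before a front vowel → unchanged [ɡ].
/o/ (between /ɡ/ and /ɡ/) fails the environment for rule 1, so it stays [o].
/ɡ/ meets the environment for rule 3 (before a front vowel) → [dʒ].
/i/ (between /ɡ/ and /d/) occurs in an unstressed syllable → [ə] by rule 1.
/d/ (between /i/ and /e/): no rule targets it → [d].
/e/ (word-final): in an unstressed syllable, so rule 1 applies → [ə].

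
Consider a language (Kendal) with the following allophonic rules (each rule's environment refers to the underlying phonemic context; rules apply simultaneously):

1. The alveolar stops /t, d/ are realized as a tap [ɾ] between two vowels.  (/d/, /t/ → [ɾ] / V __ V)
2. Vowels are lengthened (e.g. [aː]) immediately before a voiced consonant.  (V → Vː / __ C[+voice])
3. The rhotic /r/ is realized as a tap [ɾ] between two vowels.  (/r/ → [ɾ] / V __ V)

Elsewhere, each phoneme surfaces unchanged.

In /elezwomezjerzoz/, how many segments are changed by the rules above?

Segments that undergo a rule: /e/ → [eː] (rule 2); /e/ → [eː] (rule 2); /o/ → [oː] (rule 2); /e/ → [eː] (rule 2); /e/ → [eː] (rule 2); /o/ → [oː] (rule 2).
All other segments surface unchanged.

6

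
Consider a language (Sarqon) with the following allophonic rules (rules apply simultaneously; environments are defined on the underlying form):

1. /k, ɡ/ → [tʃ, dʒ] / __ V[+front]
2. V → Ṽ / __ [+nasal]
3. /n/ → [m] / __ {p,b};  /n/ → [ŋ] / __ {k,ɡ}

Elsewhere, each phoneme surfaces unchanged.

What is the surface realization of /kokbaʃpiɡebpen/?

[kokbaʃpidʒebpẽn]

/k/ (word-initial): rule 1 targets it, but not before a front vowel → unchanged [k].
/o/ (between /k/ and /k/) fails the environment for rule 2, so it stays [o].
/k/ (between /o/ and /b/) fails the environment for rule 1, so it stays [k].
/b/ — not in any rule's target class → [b].
/a/ (between /b/ and /ʃ/) fails the environment for rule 2, so it stays [a].
/ʃ/ (between /a/ and /p/): no rule targets it → [ʃ].
/p/ (between /ʃ/ and /i/) is unaffected → [p].
/i/ (between /p/ and /ɡ/): rule 2 targets it, but not before a nasal consonant → unchanged [i].
Rule 1 applies to /ɡ/ (between /i/ and /e/: before a front vowel) → [dʒ].
/e/ (between /ɡ/ and /b/) is in the target of rule 2 but the environment (before a nasal consonant) is not met → [e].
/b/ (between /e/ and /p/): no rule targets it → [b].
/p/ stays [p].
/e/ (between /p/ and /n/) occurs before a nasal consonant → [ẽ] by rule 2.
/n/ (word-final): rule 3 targets it, but not before a labial or velar stop → unchanged [n].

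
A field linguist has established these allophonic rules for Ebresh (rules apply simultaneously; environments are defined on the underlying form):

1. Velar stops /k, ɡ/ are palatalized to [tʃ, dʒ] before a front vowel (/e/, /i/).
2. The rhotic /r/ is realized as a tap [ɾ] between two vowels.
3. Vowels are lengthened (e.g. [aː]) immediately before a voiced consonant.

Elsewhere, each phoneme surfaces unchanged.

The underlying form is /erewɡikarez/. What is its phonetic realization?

/e/ (word-initial): before a voiced consonant, so rule 3 applies → [eː].
/r/ — between /e/ and /e/, between two vowels — surfaces as [ɾ] (rule 2).
/e/ (between /r/ and /w/): before a voiced consonant, so rule 3 applies → [eː].
/w/ stays [w].
/ɡ/ (between /w/ and /i/): before a front vowel, so rule 1 applies → [dʒ].
/i/ (between /ɡ/ and /k/) fails the environment for rule 3, so it stays [i].
/k/ (between /i/ and /a/) is in the target of rule 1 but the environment (before a front vowel) is not met → [k].
/a/ (between /k/ and /r/): before a voiced consonant, so rule 3 applies → [aː].
Rule 2 applies to /r/ (between /a/ and /e/: between two vowels) → [ɾ].
Rule 3 applies to /e/ (between /r/ and /z/: before a voiced consonant) → [eː].
/z/ (word-final) is unaffected → [z].

[eːɾeːwdʒikaːɾeːz]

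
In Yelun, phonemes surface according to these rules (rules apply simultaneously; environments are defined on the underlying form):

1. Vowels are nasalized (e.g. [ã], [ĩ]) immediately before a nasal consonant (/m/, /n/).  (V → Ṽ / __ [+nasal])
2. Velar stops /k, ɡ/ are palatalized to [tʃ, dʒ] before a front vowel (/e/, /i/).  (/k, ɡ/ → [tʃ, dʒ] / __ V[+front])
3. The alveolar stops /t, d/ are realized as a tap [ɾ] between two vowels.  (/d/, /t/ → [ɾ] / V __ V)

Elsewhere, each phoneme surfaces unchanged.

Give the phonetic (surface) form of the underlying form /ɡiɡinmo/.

[dʒidʒĩnmo]

Rule 2 applies to /ɡ/ (word-initial: before a front vowel) → [dʒ].
/i/ (between /ɡ/ and /ɡ/): rule 1 targets it, but not before a nasal consonant → unchanged [i].
Rule 2 applies to /ɡ/ (between /i/ and /i/: before a front vowel) → [dʒ].
Rule 1 applies to /i/ (between /ɡ/ and /n/: before a nasal consonant) → [ĩ].
/o/ — word-final; rule 1 does not apply here → [o].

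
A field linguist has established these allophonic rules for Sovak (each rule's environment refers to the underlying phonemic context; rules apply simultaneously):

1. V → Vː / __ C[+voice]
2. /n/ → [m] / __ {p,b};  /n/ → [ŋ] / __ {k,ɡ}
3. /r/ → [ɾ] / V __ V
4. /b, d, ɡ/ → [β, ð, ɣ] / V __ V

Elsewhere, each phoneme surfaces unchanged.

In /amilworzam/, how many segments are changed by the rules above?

Segments that undergo a rule: /a/ → [aː] (rule 1); /i/ → [iː] (rule 1); /o/ → [oː] (rule 1); /a/ → [aː] (rule 1).
All other segments surface unchanged.

4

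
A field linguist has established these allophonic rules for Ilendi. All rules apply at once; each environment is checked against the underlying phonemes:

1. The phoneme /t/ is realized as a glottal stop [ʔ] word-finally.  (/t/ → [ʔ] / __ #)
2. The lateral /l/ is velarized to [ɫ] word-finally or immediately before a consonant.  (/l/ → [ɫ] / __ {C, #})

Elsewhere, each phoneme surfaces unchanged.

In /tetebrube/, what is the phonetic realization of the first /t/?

/t/ — word-initial; rule 1 does not apply here → [t].

[t]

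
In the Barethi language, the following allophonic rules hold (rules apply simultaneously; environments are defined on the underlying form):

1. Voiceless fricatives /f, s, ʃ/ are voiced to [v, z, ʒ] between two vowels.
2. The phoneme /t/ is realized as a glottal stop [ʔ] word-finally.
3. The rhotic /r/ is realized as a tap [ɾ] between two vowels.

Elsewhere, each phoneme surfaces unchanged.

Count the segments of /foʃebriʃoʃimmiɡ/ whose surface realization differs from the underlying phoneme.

3

Segments that undergo a rule: /ʃ/ → [ʒ] (rule 1); /ʃ/ → [ʒ] (rule 1); /ʃ/ → [ʒ] (rule 1).
All other segments surface unchanged.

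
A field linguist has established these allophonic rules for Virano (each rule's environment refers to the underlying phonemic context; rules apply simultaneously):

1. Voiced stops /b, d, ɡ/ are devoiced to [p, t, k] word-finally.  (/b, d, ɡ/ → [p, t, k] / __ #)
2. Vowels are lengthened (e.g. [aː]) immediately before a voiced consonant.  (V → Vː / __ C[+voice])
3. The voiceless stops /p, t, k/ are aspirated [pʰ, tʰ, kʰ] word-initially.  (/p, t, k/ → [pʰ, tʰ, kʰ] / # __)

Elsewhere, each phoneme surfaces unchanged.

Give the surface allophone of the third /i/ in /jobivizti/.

/i/ (word-final) fails the environment for rule 2, so it stays [i].

[i]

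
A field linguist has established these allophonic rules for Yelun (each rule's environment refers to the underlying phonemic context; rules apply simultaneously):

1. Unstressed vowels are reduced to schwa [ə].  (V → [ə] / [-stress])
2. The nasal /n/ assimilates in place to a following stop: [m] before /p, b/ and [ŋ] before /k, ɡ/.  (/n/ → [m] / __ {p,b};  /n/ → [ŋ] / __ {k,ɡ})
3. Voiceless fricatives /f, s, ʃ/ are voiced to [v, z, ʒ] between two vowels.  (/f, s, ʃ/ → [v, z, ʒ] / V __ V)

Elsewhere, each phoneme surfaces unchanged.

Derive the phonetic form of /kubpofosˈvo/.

Rule 1 applies to /u/ (between /k/ and /b/: in an unstressed syllable) → [ə].
Rule 1 applies to /o/ (between /p/ and /f/: in an unstressed syllable) → [ə].
/f/ (between /o/ and /o/) occurs between two vowels → [v] by rule 3.
/o/ — between /f/ and /s/, in an unstressed syllable — surfaces as [ə] (rule 1).
/s/ (between /o/ and /v/) is in the target of rule 3 but the environment (between two vowels) is not met → [s].
/o/ (word-final) fails the environment for rule 1, so it stays [o].

[kəbpəvəsˈvo]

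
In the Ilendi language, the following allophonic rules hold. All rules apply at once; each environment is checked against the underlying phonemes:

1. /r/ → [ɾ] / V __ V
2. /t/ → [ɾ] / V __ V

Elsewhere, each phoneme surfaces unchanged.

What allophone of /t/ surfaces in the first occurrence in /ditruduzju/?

/t/ (between /i/ and /r/) is in the target of rule 2 but the environment (between two vowels) is not met → [t].

[t]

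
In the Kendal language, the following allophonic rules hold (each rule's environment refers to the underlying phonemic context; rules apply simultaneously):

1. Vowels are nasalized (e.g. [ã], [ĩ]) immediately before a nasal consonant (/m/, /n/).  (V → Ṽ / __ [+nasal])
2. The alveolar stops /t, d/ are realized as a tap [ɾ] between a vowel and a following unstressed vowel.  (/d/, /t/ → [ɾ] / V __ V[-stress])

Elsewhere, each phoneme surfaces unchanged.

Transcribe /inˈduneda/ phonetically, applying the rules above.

/i/ — word-initial, before a nasal consonant — surfaces as [ĩ] (rule 1).
/n/ (between /i/ and /d/) is unaffected → [n].
/d/ — between /n/ and /u/; rule 2 does not apply here → [d].
/u/ (between /d/ and /n/) occurs before a nasal consonant → [ũ] by rule 1.
/n/ (between /u/ and /e/) is unaffected → [n].
/e/ (between /n/ and /d/) fails the environment for rule 1, so it stays [e].
/d/ meets the environment for rule 2 (between a vowel and a following unstressed vowel) → [ɾ].
/a/ (word-final) is in the target of rule 1 but the environment (before a nasal consonant) is not met → [a].

[ĩnˈdũneɾa]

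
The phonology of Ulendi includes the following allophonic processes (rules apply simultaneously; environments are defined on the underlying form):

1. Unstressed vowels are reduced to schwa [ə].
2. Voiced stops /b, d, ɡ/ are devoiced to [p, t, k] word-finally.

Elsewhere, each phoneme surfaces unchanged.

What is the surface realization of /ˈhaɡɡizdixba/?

/a/ (between /h/ and /ɡ/) is in the target of rule 1 but the environment (in an unstressed syllable) is not met → [a].
/ɡ/ (between /a/ and /ɡ/) fails the environment for rule 2, so it stays [ɡ].
/ɡ/ — between /ɡ/ and /i/; rule 2 does not apply here → [ɡ].
Rule 1 applies to /i/ (between /ɡ/ and /z/: in an unstressed syllable) → [ə].
/d/ (between /z/ and /i/): rule 2 targets it, but not word-finally → unchanged [d].
/i/ (between /d/ and /x/) occurs in an unstressed syllable → [ə] by rule 1.
/b/ (between /x/ and /a/) is in the target of rule 2 but the environment (word-finally) is not met → [b].
/a/ meets the environment for rule 1 (in an unstressed syllable) → [ə].

[ˈhaɡɡəzdəxbə]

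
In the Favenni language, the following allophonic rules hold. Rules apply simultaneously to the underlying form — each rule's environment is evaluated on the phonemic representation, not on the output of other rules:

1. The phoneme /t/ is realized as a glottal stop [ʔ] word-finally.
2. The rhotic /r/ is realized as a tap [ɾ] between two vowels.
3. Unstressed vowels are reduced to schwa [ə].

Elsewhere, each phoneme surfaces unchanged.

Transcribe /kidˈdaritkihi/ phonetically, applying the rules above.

[kədˈdaɾətkəhə]

/k/ — not in any rule's target class → [k].
/i/ (between /k/ and /d/) occurs in an unstressed syllable → [ə] by rule 3.
/d/ — not in any rule's target class → [d].
/d/ — not in any rule's target class → [d].
/a/ (between /d/ and /r/) is in the target of rule 3 but the environment (in an unstressed syllable) is not met → [a].
/r/ — between /a/ and /i/, between two vowels — surfaces as [ɾ] (rule 2).
/i/ meets the environment for rule 3 (in an unstressed syllable) → [ə].
/t/ — between /i/ and /k/; rule 1 does not apply here → [t].
/k/ — not in any rule's target class → [k].
Rule 3 applies to /i/ (between /k/ and /h/: in an unstressed syllable) → [ə].
/h/ (between /i/ and /i/): no rule targets it → [h].
Rule 3 applies to /i/ (word-final: in an unstressed syllable) → [ə].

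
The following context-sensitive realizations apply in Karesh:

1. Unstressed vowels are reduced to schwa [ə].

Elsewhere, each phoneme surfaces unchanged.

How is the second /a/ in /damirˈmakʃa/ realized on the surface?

[a]

/a/ — between /m/ and /k/; rule 1 does not apply here → [a].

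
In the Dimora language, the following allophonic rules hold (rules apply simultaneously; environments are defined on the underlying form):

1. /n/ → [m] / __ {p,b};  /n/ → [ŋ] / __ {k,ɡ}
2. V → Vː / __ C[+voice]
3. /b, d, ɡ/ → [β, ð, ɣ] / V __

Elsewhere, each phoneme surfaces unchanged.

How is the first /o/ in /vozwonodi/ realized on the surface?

[oː]

/o/ (between /v/ and /z/): before a voiced consonant, so rule 2 applies → [oː].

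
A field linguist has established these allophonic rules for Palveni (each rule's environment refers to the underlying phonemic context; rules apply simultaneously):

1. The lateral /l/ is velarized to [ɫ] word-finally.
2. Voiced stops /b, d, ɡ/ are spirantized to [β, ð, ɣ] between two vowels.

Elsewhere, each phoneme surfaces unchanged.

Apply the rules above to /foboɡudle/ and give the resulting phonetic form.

/f/ — not in any rule's target class → [f].
/o/ (between /f/ and /b/) is unaffected → [o].
/b/ meets the environment for rule 2 (between two vowels) → [β].
/o/ stays [o].
/ɡ/ — between /o/ and /u/, between two vowels — surfaces as [ɣ] (rule 2).
/u/ (between /ɡ/ and /d/): no rule targets it → [u].
/d/ (between /u/ and /l/) is in the target of rule 2 but the environment (between two vowels) is not met → [d].
/l/ (between /d/ and /e/) fails the environment for rule 1, so it stays [l].
/e/ (word-final) is unaffected → [e].

[foβoɣudle]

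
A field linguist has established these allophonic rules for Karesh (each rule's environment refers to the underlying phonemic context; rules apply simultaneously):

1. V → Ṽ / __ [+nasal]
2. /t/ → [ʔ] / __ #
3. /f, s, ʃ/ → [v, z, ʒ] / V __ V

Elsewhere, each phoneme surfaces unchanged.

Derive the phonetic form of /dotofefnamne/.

/o/ — between /d/ and /t/; rule 1 does not apply here → [o].
/t/ (between /o/ and /o/): rule 2 targets it, but not word-finally → unchanged [t].
/o/ — between /t/ and /f/; rule 1 does not apply here → [o].
/f/ meets the environment for rule 3 (between two vowels) → [v].
/e/ (between /f/ and /f/) fails the environment for rule 1, so it stays [e].
/f/ (between /e/ and /n/) fails the environment for rule 3, so it stays [f].
/a/ — between /n/ and /m/, before a nasal consonant — surfaces as [ã] (rule 1).
/e/ (word-final) fails the environment for rule 1, so it stays [e].

[dotovefnãmne]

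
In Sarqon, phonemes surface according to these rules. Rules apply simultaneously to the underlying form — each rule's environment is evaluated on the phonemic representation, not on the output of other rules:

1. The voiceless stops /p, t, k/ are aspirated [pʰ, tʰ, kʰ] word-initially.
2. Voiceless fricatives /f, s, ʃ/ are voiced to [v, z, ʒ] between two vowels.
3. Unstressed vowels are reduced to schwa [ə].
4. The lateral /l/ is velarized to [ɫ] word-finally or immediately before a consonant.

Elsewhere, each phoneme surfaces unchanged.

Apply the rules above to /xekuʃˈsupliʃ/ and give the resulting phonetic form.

[xəkəʃˈsupləʃ]

/x/ (word-initial): no rule targets it → [x].
Rule 3 applies to /e/ (between /x/ and /k/: in an unstressed syllable) → [ə].
/k/ (between /e/ and /u/): rule 1 targets it, but not word-initially → unchanged [k].
/u/ — between /k/ and /ʃ/, in an unstressed syllable — surfaces as [ə] (rule 3).
/ʃ/ (between /u/ and /s/) fails the environment for rule 2, so it stays [ʃ].
/s/ — between /ʃ/ and /u/; rule 2 does not apply here → [s].
/u/ (between /s/ and /p/) fails the environment for rule 3, so it stays [u].
/p/ — between /u/ and /l/; rule 1 does not apply here → [p].
/l/ (between /p/ and /i/) is in the target of rule 4 but the environment (word-finally or immediately before a consonant) is not met → [l].
/i/ — between /l/ and /ʃ/, in an unstressed syllable — surfaces as [ə] (rule 3).
/ʃ/ (word-final): rule 2 targets it, but not between two vowels → unchanged [ʃ].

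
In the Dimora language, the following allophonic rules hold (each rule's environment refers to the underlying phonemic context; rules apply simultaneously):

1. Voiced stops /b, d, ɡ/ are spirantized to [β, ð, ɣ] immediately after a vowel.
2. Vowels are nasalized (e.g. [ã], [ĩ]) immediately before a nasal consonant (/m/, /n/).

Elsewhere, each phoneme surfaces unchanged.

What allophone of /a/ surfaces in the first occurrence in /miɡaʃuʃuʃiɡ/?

/a/ — between /ɡ/ and /ʃ/; rule 2 does not apply here → [a].

[a]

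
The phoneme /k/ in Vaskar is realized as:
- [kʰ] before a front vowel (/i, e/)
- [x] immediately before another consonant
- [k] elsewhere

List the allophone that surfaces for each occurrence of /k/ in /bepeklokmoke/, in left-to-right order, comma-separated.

[x], [x], [kʰ]

Occurrence 1 (position 5): immediately before another consonant → [x].
Occurrence 2 (position 8): immediately before another consonant → [x].
Occurrence 3 (position 11): before a front vowel (/i, e/) → [kʰ].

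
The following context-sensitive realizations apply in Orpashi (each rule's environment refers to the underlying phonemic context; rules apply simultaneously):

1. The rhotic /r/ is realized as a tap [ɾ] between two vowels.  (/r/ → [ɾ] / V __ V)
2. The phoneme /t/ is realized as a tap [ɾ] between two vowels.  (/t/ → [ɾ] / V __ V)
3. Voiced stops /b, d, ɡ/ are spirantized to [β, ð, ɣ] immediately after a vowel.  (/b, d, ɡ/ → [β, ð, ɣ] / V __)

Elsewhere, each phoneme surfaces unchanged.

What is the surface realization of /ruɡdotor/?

/r/ (word-initial) is in the target of rule 1 but the environment (between two vowels) is not met → [r].
/u/ (between /r/ and /ɡ/): no rule targets it → [u].
/ɡ/ (between /u/ and /d/) occurs immediately after a vowel → [ɣ] by rule 3.
/d/ (between /ɡ/ and /o/): rule 3 targets it, but not immediately after a vowel → unchanged [d].
/o/ — not in any rule's target class → [o].
/t/ meets the environment for rule 2 (between two vowels) → [ɾ].
/o/ stays [o].
/r/ (word-final) is in the target of rule 1 but the environment (between two vowels) is not met → [r].

[ruɣdoɾor]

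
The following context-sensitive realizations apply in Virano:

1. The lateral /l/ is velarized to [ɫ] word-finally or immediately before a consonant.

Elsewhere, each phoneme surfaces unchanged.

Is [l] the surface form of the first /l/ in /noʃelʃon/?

/l/ (between /e/ and /ʃ/): word-finally or immediately before a consonant, so rule 1 applies → [ɫ].
The actual realization is [ɫ], not [l].

No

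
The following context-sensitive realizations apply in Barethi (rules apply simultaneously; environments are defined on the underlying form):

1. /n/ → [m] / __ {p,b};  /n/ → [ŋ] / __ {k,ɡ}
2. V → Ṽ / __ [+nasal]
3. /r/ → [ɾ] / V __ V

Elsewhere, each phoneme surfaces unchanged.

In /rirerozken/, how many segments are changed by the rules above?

Segments that undergo a rule: /r/ → [ɾ] (rule 3); /r/ → [ɾ] (rule 3); /e/ → [ẽ] (rule 2).
All other segments surface unchanged.

3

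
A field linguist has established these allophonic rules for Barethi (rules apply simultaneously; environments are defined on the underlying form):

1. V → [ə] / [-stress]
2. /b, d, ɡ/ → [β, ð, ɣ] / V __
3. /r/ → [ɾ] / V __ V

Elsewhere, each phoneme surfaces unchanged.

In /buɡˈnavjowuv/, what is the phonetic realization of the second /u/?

/u/ — between /w/ and /v/, in an unstressed syllable — surfaces as [ə] (rule 1).

[ə]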